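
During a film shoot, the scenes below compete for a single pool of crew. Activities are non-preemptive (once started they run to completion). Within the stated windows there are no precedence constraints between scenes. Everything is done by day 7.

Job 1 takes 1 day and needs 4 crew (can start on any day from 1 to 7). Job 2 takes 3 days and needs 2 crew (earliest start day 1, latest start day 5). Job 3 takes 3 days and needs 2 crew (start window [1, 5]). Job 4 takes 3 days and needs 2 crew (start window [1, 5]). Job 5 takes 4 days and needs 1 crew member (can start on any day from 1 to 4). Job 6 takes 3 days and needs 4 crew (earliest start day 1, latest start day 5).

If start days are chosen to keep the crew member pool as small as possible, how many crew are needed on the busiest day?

6

Early-start (Job 1@1, Job 2@1, Job 3@1, Job 4@1, Job 5@1, Job 6@1) gives peak 15: d1:15  d2:11  d3:11  d4:1  d5:0  d6:0  d7:0.
Shift Job 3→2, Job 4→2, Job 5→4, Job 6→5.
Schedule Job 1@1, Job 2@1, Job 3@2, Job 4@2, Job 5@4, Job 6@5: d1:6  d2:6  d3:6  d4:5  d5:5  d6:5  d7:5 — peak 6.
Total crew member-days = 38 over 7 days ⇒ peak ≥ ⌈38/7⌉ = 6, so 6 is optimal.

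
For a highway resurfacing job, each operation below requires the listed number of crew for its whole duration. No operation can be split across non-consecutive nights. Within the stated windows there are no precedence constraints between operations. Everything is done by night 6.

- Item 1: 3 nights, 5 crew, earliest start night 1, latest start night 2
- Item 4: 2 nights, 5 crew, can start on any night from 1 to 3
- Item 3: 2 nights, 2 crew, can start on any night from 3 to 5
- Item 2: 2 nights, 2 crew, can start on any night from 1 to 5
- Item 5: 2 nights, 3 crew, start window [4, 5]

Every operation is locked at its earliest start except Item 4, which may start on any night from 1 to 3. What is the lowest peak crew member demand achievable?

Item 4@1: n1:12  n2:12  n3:7  n4:5  n5:3  n6:0 → peak 12
Item 4@2: n1:7  n2:12  n3:12  n4:5  n5:3  n6:0 → peak 12
Item 4@3: n1:7  n2:7  n3:12  n4:10  n5:3  n6:0 → peak 12
Best is Item 4@1, peak 12.

12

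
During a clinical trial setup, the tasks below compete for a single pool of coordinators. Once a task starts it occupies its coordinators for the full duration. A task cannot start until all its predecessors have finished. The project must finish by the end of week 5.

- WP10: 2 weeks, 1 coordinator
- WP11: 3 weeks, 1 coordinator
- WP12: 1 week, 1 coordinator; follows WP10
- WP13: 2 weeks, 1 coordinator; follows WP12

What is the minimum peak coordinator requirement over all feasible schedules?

2

Schedule WP10@1, WP11@1, WP12@3, WP13@4: w1:2  w2:2  w3:2  w4:1  w5:1 — peak 2.
Total coordinator-weeks = 8 over 5 weeks ⇒ peak ≥ ⌈8/5⌉ = 2, so 2 is optimal.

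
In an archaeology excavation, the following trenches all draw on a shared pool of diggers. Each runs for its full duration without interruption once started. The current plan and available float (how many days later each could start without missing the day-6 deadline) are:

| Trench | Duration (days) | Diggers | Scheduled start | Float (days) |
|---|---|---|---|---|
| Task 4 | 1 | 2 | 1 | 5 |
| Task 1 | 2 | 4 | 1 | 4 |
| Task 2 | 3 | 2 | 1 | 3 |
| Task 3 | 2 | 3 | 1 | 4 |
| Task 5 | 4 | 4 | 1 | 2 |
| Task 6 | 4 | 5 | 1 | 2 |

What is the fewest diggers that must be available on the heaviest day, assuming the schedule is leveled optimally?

11

Early-start (Task 4@1, Task 1@1, Task 2@1, Task 3@1, Task 5@1, Task 6@1) gives peak 20: d1:20  d2:18  d3:11  d4:9  d5:0  d6:0.
Shift Task 5→3, Task 6→3.
Schedule Task 4@1, Task 1@1, Task 2@1, Task 3@1, Task 5@3, Task 6@3: d1:11  d2:9  d3:11  d4:9  d5:9  d6:9 — peak 11.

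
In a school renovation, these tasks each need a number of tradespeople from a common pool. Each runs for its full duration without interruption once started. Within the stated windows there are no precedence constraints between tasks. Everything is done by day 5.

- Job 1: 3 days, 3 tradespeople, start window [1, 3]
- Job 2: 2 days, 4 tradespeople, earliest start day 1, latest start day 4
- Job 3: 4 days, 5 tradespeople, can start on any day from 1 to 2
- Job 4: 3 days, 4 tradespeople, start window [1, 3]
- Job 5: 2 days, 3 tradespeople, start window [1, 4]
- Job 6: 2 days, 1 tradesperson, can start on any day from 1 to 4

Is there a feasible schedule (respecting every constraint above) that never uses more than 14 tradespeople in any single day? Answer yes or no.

Schedule Job 1@1, Job 2@1, Job 3@1, Job 4@3, Job 5@4, Job 6@1: d1:13  d2:13  d3:12  d4:12  d5:7 — peak 13 ≤ 14.

yes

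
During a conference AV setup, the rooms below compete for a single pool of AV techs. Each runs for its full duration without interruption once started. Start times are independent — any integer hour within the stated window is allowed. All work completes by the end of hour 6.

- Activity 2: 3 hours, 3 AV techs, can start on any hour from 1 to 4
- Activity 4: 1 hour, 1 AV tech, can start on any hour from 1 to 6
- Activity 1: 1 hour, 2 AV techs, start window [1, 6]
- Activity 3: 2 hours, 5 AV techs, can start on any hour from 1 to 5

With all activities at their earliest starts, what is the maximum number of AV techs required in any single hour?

11

Early-start schedule: Activity 2@1, Activity 4@1, Activity 1@1, Activity 3@1.
Load per hour: hour 1: 11, hour 2: 8, hour 3: 3, hour 4: 0, hour 5: 0, hour 6: 0.
Peak is 11.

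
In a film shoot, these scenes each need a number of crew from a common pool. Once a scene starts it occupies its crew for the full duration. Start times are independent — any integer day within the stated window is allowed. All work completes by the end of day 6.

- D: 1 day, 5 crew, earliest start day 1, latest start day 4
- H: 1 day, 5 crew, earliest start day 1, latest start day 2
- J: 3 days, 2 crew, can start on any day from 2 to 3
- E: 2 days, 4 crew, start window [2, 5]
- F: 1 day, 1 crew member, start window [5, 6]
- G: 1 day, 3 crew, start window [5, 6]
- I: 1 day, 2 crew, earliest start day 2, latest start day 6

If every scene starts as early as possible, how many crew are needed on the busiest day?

Early-start schedule: D@1, H@1, J@2, E@2, F@5, G@5, I@2.
Load per day: day 1: 10, day 2: 8, day 3: 6, day 4: 2, day 5: 4, day 6: 0.
Peak is 10.

10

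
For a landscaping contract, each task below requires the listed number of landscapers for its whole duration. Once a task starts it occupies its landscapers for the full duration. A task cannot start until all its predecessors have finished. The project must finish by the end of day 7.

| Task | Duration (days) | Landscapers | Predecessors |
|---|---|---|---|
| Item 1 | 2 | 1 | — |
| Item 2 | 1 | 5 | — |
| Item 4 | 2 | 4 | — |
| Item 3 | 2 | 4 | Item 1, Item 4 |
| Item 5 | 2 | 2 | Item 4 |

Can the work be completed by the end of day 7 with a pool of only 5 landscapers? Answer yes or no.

Schedule Item 1@1, Item 2@3, Item 4@1, Item 3@4, Item 5@6: d1:5  d2:5  d3:5  d4:4  d5:4  d6:2  d7:2 — peak 5 ≤ 5.

yes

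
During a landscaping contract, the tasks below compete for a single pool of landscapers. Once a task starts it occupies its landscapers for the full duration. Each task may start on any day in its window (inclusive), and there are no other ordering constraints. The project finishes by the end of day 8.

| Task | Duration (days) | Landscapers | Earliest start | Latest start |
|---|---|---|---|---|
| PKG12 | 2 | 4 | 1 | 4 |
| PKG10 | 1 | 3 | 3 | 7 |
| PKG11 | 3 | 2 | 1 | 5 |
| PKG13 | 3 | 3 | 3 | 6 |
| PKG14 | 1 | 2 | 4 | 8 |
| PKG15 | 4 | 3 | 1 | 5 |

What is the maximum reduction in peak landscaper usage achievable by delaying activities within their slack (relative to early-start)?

5

Early-start peak: d1:9  d2:9  d3:11  d4:8  d5:3  d6:0  d7:0  d8:0 ⇒ 11.
Leveled (PKG12@1, PKG10@3, PKG11@1, PKG13@4, PKG14@4, PKG15@5): d1:6  d2:6  d3:5  d4:5  d5:6  d6:6  d7:3  d8:3 ⇒ 6.
Reduction 11 − 6 = 5.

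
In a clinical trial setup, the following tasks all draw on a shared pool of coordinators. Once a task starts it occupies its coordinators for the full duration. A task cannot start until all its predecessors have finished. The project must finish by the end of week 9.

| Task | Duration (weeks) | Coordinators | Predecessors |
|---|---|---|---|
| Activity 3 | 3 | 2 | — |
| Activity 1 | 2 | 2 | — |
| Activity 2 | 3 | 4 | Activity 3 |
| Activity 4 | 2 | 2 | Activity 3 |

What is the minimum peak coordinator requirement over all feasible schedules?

4

Early-start (Activity 3@1, Activity 1@1, Activity 2@4, Activity 4@4) gives peak 6: w1:4  w2:4  w3:2  w4:6  w5:6  w6:4  w7:0  w8:0  w9:0.
Shift Activity 4→7.
Schedule Activity 3@1, Activity 1@1, Activity 2@4, Activity 4@7: w1:4  w2:4  w3:2  w4:4  w5:4  w6:4  w7:2  w8:2  w9:0 — peak 4.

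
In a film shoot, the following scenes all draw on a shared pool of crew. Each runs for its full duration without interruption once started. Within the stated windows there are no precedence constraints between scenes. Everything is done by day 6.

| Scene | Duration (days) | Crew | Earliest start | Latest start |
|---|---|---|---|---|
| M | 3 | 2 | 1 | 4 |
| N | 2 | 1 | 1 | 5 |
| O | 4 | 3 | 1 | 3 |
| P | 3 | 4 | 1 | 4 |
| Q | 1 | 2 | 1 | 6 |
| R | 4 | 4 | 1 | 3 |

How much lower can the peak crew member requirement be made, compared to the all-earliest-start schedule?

Early-start peak: d1:16  d2:14  d3:13  d4:7  d5:0  d6:0 ⇒ 16.
Leveled (M@1, N@1, O@1, P@4, Q@1, R@2): d1:8  d2:10  d3:9  d4:11  d5:8  d6:4 ⇒ 11.
Reduction 16 − 11 = 5.

5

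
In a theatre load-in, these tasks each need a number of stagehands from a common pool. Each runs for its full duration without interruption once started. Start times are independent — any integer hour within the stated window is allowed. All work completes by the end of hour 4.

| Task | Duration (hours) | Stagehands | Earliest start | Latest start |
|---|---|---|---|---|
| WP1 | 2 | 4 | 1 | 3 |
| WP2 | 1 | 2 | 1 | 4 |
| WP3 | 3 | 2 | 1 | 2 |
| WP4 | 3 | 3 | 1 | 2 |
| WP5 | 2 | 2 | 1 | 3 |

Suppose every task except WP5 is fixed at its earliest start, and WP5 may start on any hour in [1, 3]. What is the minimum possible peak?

WP5@1: h1:13  h2:11  h3:5  h4:0 → peak 13
WP5@2: h1:11  h2:11  h3:7  h4:0 → peak 11
WP5@3: h1:11  h2:9  h3:7  h4:2 → peak 11
Best is WP5@2, peak 11.

11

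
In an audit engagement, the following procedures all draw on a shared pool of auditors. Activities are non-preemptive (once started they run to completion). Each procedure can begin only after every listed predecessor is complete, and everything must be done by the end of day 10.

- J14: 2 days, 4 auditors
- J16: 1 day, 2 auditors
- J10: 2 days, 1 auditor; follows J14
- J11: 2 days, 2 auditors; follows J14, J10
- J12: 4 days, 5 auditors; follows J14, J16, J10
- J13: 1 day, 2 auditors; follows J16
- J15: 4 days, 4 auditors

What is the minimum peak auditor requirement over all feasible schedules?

6

Early-start (J14@1, J16@1, J10@3, J11@5, J12@5, J13@2, J15@1) gives peak 10: d1:10  d2:10  d3:5  d4:5  d5:7  d6:7  d7:5  d8:5  d9:0  d10:0.
Shift J12→7, J15→3.
Schedule J14@1, J16@1, J10@3, J11@5, J12@7, J13@2, J15@3: d1:6  d2:6  d3:5  d4:5  d5:6  d6:6  d7:5  d8:5  d9:5  d10:5 — peak 6.
Total auditor-days = 54 over 10 days ⇒ peak ≥ ⌈54/10⌉ = 6, so 6 is optimal.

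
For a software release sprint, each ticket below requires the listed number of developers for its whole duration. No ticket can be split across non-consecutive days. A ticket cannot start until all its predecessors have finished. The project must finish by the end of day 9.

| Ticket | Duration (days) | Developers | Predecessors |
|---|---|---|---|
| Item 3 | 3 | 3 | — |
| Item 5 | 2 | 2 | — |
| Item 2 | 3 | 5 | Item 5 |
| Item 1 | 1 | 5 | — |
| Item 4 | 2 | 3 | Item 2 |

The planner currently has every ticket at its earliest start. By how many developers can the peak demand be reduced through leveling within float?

Early-start peak: d1:10  d2:5  d3:8  d4:5  d5:5  d6:3  d7:3  d8:0  d9:0 ⇒ 10.
Leveled (Item 3@1, Item 5@1, Item 2@4, Item 1@7, Item 4@8): d1:5  d2:5  d3:3  d4:5  d5:5  d6:5  d7:5  d8:3  d9:3 ⇒ 5.
Reduction 10 − 5 = 5.

5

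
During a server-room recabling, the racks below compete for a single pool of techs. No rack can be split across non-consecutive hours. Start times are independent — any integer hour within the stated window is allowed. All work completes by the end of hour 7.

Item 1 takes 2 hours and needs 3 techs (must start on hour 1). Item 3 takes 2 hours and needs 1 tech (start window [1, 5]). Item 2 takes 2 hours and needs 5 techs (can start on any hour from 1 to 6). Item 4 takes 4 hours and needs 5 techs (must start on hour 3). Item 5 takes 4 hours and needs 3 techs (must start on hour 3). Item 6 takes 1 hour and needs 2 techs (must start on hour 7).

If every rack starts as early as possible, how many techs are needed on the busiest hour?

9

Early-start schedule: Item 1@1, Item 3@1, Item 2@1, Item 4@3, Item 5@3, Item 6@7.
Load per hour: hour 1: 9, hour 2: 9, hour 3: 8, hour 4: 8, hour 5: 8, hour 6: 8, hour 7: 2.
Peak is 9.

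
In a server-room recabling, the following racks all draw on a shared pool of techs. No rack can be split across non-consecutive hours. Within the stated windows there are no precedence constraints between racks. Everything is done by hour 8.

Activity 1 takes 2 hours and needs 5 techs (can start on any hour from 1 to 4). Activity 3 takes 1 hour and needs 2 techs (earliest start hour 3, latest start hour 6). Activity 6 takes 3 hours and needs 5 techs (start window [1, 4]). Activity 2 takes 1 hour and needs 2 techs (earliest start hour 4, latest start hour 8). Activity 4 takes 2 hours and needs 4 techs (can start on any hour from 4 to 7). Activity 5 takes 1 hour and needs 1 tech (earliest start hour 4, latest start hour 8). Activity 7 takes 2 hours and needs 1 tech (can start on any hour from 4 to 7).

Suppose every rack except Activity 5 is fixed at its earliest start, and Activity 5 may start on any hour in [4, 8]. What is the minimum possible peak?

Activity 5@4: h1:10  h2:10  h3:7  h4:8  h5:5  h6:0  h7:0  h8:0 → peak 10
Activity 5@5: h1:10  h2:10  h3:7  h4:7  h5:6  h6:0  h7:0  h8:0 → peak 10
Activity 5@6: h1:10  h2:10  h3:7  h4:7  h5:5  h6:1  h7:0  h8:0 → peak 10
Activity 5@7: h1:10  h2:10  h3:7  h4:7  h5:5  h6:0  h7:1  h8:0 → peak 10
Activity 5@8: h1:10  h2:10  h3:7  h4:7  h5:5  h6:0  h7:0  h8:1 → peak 10
Best is Activity 5@4, peak 10.

10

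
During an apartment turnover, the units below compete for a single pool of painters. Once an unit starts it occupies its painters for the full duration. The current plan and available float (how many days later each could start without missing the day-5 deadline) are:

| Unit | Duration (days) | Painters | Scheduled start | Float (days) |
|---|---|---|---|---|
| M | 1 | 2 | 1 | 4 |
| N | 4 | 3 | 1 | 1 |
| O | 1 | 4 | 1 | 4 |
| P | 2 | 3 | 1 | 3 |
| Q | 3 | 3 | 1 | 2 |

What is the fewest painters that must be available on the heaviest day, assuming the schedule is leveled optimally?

Early-start (M@1, N@1, O@1, P@1, Q@1) gives peak 15: d1:15  d2:9  d3:6  d4:3  d5:0.
Shift O→5, Q→3.
Schedule M@1, N@1, O@5, P@1, Q@3: d1:8  d2:6  d3:6  d4:6  d5:7 — peak 8.

8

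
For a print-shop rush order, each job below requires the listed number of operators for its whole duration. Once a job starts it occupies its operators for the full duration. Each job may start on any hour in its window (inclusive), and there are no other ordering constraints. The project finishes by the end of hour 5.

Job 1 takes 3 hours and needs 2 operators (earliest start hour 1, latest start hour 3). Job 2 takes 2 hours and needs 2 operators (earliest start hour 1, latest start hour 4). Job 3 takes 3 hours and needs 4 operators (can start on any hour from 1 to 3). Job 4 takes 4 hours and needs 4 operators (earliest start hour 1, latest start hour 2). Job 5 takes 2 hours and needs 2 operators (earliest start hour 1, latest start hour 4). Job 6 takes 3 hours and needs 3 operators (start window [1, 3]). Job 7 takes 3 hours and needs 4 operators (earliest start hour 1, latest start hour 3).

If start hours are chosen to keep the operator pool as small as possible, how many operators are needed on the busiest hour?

17

Early-start (Job 1@1, Job 2@1, Job 3@1, Job 4@1, Job 5@1, Job 6@1, Job 7@1) gives peak 21: h1:21  h2:21  h3:17  h4:4  h5:0.
Shift Job 7→3.
Schedule Job 1@1, Job 2@1, Job 3@1, Job 4@1, Job 5@1, Job 6@1, Job 7@3: h1:17  h2:17  h3:17  h4:8  h5:4 — peak 17.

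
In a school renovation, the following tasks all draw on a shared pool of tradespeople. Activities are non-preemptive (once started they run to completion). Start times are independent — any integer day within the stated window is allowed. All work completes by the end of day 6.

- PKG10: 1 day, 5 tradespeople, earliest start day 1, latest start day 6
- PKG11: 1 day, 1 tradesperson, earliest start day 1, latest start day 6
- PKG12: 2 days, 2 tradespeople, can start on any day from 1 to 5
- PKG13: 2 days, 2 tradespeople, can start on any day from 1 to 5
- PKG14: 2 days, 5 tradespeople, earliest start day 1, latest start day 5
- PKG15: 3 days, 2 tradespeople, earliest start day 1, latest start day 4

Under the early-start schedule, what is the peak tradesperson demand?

17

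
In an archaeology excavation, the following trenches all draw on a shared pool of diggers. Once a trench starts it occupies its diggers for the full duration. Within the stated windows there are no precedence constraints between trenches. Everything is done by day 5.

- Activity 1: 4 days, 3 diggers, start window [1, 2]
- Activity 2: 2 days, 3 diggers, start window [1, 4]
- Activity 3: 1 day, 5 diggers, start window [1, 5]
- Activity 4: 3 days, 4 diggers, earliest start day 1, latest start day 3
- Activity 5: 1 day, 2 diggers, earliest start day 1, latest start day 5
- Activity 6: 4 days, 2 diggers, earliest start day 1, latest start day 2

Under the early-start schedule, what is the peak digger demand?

Early-start schedule: Activity 1@1, Activity 2@1, Activity 3@1, Activity 4@1, Activity 5@1, Activity 6@1.
Load per day: day 1: 19, day 2: 12, day 3: 9, day 4: 5, day 5: 0.
Peak is 19.

19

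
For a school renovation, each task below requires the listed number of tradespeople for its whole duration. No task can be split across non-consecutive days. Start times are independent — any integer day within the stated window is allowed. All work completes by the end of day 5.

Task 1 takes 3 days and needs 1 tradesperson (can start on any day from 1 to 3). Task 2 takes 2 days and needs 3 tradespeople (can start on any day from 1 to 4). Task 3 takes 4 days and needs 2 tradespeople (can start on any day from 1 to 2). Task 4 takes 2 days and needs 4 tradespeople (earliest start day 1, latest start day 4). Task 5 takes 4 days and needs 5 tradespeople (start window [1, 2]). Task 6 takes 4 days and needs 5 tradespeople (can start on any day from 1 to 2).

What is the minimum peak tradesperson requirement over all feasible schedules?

16

Early-start (Task 1@1, Task 2@1, Task 3@1, Task 4@1, Task 5@1, Task 6@1) gives peak 20: d1:20  d2:20  d3:13  d4:12  d5:0.
Shift Task 4→4.
Schedule Task 1@1, Task 2@1, Task 3@1, Task 4@4, Task 5@1, Task 6@1: d1:16  d2:16  d3:13  d4:16  d5:4 — peak 16.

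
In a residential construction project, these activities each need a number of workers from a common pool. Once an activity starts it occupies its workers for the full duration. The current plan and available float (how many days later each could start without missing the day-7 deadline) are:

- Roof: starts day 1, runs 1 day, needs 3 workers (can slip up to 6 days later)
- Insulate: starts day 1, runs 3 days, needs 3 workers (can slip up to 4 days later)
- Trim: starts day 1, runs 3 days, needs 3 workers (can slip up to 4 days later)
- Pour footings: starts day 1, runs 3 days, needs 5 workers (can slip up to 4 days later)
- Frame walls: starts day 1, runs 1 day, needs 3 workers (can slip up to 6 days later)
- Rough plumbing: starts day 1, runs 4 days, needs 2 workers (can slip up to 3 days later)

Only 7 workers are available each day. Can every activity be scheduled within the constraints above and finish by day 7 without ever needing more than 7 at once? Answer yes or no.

no

The minimum achievable peak is 8; 7 < 8, so no feasible schedule stays within the cap.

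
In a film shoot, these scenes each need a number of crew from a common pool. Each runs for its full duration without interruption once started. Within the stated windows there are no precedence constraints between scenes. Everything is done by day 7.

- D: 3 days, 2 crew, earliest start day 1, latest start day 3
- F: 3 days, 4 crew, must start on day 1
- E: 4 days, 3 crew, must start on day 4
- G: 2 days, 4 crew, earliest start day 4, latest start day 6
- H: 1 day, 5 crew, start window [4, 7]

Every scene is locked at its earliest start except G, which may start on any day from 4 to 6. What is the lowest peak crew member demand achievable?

8

G@4: d1:6  d2:6  d3:6  d4:12  d5:7  d6:3  d7:3 → peak 12
G@5: d1:6  d2:6  d3:6  d4:8  d5:7  d6:7  d7:3 → peak 8
G@6: d1:6  d2:6  d3:6  d4:8  d5:3  d6:7  d7:7 → peak 8
Best is G@5, peak 8.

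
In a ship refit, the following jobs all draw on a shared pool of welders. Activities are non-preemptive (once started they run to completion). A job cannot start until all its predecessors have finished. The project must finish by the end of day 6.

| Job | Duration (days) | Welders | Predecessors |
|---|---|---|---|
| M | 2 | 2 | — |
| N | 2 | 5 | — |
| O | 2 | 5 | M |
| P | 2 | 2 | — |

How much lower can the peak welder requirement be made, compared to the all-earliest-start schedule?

4

Early-start peak: d1:9  d2:9  d3:5  d4:5  d5:0  d6:0 ⇒ 9.
Leveled (M@1, N@3, O@5, P@1): d1:4  d2:4  d3:5  d4:5  d5:5  d6:5 ⇒ 5.
Reduction 9 − 5 = 4.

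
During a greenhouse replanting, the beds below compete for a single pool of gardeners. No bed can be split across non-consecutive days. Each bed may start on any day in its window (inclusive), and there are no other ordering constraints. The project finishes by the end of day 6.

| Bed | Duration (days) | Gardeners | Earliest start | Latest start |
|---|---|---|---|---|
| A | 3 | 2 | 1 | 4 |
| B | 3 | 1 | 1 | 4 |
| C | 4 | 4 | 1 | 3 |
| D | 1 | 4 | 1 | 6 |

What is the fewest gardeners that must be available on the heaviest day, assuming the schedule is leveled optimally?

6

Early-start (A@1, B@1, C@1, D@1) gives peak 11: d1:11  d2:7  d3:7  d4:4  d5:0  d6:0.
Shift B→4, D→5.
Schedule A@1, B@4, C@1, D@5: d1:6  d2:6  d3:6  d4:5  d5:5  d6:1 — peak 6.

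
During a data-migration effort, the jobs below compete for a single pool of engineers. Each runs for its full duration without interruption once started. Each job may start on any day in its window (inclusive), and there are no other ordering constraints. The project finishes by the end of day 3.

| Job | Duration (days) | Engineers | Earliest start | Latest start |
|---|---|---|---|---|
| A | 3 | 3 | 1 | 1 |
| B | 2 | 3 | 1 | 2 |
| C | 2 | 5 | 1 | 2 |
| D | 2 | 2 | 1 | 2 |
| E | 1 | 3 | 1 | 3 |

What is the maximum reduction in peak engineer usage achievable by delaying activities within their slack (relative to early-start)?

Early-start peak: d1:16  d2:13  d3:3 ⇒ 16.
Leveled (A@1, B@1, C@1, D@1, E@3): d1:13  d2:13  d3:6 ⇒ 13.
Reduction 16 − 13 = 3.

3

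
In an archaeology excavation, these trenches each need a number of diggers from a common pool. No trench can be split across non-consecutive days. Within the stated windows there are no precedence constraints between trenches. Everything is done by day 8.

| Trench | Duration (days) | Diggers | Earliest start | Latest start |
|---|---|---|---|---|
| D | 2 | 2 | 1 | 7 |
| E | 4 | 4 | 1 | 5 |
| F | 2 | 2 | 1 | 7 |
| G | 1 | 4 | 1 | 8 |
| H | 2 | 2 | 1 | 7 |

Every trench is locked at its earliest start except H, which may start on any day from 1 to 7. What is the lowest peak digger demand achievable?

12

H@1: d1:14  d2:10  d3:4  d4:4  d5:0  d6:0  d7:0  d8:0 → peak 14
H@2: d1:12  d2:10  d3:6  d4:4  d5:0  d6:0  d7:0  d8:0 → peak 12
H@3: d1:12  d2:8  d3:6  d4:6  d5:0  d6:0  d7:0  d8:0 → peak 12
H@4: d1:12  d2:8  d3:4  d4:6  d5:2  d6:0  d7:0  d8:0 → peak 12
H@5: d1:12  d2:8  d3:4  d4:4  d5:2  d6:2  d7:0  d8:0 → peak 12
H@6: d1:12  d2:8  d3:4  d4:4  d5:0  d6:2  d7:2  d8:0 → peak 12
H@7: d1:12  d2:8  d3:4  d4:4  d5:0  d6:0  d7:2  d8:2 → peak 12
Best is H@2, peak 12.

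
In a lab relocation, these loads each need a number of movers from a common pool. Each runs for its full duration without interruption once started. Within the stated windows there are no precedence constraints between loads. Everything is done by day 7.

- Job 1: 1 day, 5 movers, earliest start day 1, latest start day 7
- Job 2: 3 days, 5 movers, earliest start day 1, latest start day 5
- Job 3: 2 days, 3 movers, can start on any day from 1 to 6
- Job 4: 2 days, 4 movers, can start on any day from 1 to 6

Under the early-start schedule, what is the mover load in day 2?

At early start, day 2 has: Job 2, Job 3, Job 4.
Demand: 5 + 3 + 4 = 12.

12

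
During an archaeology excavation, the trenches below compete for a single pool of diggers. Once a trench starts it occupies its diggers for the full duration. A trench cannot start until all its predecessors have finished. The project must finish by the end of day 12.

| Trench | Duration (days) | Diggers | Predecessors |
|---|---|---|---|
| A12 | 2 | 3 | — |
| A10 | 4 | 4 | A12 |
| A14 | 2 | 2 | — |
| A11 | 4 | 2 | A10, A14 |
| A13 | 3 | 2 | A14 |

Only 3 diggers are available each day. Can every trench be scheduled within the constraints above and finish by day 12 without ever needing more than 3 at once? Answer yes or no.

no

Total digger-days = 40; over 12 days the average is 40/12 > 3, so some day must exceed 3.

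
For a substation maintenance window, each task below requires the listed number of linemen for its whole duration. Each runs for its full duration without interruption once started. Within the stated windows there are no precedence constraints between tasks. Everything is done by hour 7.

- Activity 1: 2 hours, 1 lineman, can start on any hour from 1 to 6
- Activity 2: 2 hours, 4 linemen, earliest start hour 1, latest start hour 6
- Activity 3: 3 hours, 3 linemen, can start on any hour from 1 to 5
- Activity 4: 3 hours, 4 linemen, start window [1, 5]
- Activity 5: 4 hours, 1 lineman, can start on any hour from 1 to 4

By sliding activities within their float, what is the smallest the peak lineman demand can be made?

Early-start (Activity 1@1, Activity 2@1, Activity 3@1, Activity 4@1, Activity 5@1) gives peak 13: h1:13  h2:13  h3:8  h4:1  h5:0  h6:0  h7:0.
Shift Activity 3→3, Activity 4→5.
Schedule Activity 1@1, Activity 2@1, Activity 3@3, Activity 4@5, Activity 5@1: h1:6  h2:6  h3:4  h4:4  h5:7  h6:4  h7:4 — peak 7.

7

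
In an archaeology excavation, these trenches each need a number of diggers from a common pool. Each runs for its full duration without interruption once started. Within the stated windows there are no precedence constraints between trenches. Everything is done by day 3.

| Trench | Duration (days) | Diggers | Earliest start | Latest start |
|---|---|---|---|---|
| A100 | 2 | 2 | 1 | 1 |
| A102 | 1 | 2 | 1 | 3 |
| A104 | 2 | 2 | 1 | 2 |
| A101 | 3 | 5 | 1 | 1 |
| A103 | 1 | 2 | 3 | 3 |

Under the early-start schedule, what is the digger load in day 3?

7

At early start, day 3 has: A101, A103.
Demand: 5 + 2 = 7.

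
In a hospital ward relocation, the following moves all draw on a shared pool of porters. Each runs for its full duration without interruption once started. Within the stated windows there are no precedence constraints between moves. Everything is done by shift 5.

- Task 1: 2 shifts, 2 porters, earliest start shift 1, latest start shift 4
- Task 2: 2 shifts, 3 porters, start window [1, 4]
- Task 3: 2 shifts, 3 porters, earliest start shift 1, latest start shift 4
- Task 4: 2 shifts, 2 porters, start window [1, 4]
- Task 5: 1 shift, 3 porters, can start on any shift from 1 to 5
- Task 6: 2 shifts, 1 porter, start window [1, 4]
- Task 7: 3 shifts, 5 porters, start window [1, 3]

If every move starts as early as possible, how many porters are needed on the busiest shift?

19

Early-start schedule: Task 1@1, Task 2@1, Task 3@1, Task 4@1, Task 5@1, Task 6@1, Task 7@1.
Load per shift: shift 1: 19, shift 2: 16, shift 3: 5, shift 4: 0, shift 5: 0.
Peak is 19.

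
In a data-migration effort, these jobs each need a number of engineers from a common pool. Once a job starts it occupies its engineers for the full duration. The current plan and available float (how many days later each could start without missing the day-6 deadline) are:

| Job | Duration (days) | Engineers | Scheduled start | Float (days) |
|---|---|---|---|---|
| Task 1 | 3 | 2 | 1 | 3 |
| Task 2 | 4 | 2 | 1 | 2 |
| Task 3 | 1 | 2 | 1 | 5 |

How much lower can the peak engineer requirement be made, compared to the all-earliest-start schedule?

2

Early-start peak: d1:6  d2:4  d3:4  d4:2  d5:0  d6:0 ⇒ 6.
Leveled (Task 1@1, Task 2@1, Task 3@4): d1:4  d2:4  d3:4  d4:4  d5:0  d6:0 ⇒ 4.
Reduction 6 − 4 = 2.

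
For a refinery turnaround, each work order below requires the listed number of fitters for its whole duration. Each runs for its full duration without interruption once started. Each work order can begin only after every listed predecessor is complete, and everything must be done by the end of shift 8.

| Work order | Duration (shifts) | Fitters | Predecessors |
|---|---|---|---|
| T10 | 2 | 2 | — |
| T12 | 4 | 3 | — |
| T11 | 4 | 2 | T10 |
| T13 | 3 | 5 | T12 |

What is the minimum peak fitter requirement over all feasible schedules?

7

Schedule T10@1, T12@1, T11@3, T13@5: s1:5  s2:5  s3:5  s4:5  s5:7  s6:7  s7:5  s8:0 — peak 7.
No arrangement of the 18 feasible schedules does better.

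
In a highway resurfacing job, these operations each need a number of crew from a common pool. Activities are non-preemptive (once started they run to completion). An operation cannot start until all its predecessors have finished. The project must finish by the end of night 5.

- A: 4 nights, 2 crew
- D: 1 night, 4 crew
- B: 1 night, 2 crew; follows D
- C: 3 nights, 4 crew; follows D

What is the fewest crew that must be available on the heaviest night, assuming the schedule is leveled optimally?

Early-start (A@1, D@1, B@2, C@2) gives peak 8: n1:6  n2:8  n3:6  n4:6  n5:0.
Shift C→3.
Schedule A@1, D@1, B@2, C@3: n1:6  n2:4  n3:6  n4:6  n5:4 — peak 6.
Total crew member-nights = 26 over 5 nights ⇒ peak ≥ ⌈26/5⌉ = 6, so 6 is optimal.

6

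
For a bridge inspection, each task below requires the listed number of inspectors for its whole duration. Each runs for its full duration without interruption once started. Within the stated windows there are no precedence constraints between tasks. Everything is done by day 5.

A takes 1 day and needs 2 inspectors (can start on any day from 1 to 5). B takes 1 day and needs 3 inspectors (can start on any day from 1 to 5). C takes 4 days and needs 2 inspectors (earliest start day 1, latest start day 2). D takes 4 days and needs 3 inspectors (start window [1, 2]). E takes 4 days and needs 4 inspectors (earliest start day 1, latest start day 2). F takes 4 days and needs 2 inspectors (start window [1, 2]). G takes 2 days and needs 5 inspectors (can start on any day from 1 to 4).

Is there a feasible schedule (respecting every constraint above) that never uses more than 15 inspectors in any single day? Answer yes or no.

no

The minimum achievable peak is 16; 15 < 16, so no feasible schedule stays within the cap.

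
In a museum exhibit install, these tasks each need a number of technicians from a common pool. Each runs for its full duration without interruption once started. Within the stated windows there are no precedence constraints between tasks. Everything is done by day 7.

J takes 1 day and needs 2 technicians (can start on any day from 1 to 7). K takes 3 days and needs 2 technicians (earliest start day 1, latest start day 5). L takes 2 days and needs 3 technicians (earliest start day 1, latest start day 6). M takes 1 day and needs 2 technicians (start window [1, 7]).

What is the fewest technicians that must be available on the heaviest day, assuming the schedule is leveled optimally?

3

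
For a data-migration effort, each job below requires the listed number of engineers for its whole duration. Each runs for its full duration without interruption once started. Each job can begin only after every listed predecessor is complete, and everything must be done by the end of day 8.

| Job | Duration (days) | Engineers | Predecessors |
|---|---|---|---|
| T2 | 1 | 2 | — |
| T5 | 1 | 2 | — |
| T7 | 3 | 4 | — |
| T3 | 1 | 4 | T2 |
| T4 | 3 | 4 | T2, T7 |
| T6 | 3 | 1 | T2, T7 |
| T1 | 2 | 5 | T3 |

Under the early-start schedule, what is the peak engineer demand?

10

Early-start schedule: T2@1, T5@1, T7@1, T3@2, T4@4, T6@4, T1@3.
Load per day: day 1: 8, day 2: 8, day 3: 9, day 4: 10, day 5: 5, day 6: 5, day 7: 0, day 8: 0.
Peak is 10.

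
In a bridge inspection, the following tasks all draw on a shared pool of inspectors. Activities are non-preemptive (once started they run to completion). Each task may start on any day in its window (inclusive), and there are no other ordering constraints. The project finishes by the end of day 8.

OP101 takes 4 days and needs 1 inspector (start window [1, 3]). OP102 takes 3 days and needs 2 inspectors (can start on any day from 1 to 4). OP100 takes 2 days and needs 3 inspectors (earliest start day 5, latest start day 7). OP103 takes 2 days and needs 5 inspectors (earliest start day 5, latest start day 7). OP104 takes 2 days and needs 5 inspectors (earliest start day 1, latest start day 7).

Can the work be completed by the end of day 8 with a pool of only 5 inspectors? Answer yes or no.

no

The minimum achievable peak is 6; 5 < 6, so no feasible schedule stays within the cap.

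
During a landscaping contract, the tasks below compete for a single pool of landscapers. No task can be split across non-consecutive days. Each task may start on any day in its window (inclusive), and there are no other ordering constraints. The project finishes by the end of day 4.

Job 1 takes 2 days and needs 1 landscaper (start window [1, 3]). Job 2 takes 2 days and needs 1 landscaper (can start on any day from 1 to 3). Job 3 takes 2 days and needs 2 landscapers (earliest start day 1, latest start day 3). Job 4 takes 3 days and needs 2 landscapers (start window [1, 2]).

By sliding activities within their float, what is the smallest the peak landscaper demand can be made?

Early-start (Job 1@1, Job 2@1, Job 3@1, Job 4@1) gives peak 6: d1:6  d2:6  d3:2  d4:0.
Shift Job 3→3.
Schedule Job 1@1, Job 2@1, Job 3@3, Job 4@1: d1:4  d2:4  d3:4  d4:2 — peak 4.
Total landscaper-days = 14 over 4 days ⇒ peak ≥ ⌈14/4⌉ = 4, so 4 is optimal.

4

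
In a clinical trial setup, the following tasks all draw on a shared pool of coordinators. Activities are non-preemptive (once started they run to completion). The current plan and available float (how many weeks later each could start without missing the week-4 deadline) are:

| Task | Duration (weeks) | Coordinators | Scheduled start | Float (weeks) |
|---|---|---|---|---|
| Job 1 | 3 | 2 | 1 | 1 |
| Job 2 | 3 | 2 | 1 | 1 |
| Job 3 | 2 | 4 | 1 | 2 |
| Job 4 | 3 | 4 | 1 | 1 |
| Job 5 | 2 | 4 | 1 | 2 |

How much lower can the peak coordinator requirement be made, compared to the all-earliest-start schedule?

Early-start peak: w1:16  w2:16  w3:8  w4:0 ⇒ 16.
Leveled (Job 1@1, Job 2@1, Job 3@1, Job 4@1, Job 5@3): w1:12  w2:12  w3:12  w4:4 ⇒ 12.
Reduction 16 − 12 = 4.

4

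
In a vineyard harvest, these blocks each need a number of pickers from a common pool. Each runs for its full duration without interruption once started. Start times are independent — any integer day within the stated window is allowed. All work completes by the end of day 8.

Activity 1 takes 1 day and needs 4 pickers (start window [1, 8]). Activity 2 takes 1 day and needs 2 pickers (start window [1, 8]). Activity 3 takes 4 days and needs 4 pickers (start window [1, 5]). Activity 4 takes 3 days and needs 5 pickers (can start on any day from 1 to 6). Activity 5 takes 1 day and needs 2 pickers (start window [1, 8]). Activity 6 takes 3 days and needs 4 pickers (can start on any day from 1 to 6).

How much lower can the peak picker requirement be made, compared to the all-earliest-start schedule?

13

Early-start peak: d1:21  d2:13  d3:13  d4:4  d5:0  d6:0  d7:0  d8:0 ⇒ 21.
Leveled (Activity 1@1, Activity 2@1, Activity 3@2, Activity 4@6, Activity 5@1, Activity 6@2): d1:8  d2:8  d3:8  d4:8  d5:4  d6:5  d7:5  d8:5 ⇒ 8.
Reduction 21 − 8 = 13.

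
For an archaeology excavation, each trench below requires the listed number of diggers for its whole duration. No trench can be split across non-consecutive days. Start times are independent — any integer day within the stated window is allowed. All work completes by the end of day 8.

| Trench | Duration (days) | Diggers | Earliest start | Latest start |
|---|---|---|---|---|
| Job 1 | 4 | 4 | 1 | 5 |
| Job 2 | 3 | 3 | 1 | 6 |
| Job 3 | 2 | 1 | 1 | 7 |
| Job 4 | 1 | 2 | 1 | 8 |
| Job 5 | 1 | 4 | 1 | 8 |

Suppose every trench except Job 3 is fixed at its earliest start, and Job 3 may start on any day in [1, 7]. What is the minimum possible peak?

13

Job 3@1: d1:14  d2:8  d3:7  d4:4  d5:0  d6:0  d7:0  d8:0 → peak 14
Job 3@2: d1:13  d2:8  d3:8  d4:4  d5:0  d6:0  d7:0  d8:0 → peak 13
Job 3@3: d1:13  d2:7  d3:8  d4:5  d5:0  d6:0  d7:0  d8:0 → peak 13
Job 3@4: d1:13  d2:7  d3:7  d4:5  d5:1  d6:0  d7:0  d8:0 → peak 13
Job 3@5: d1:13  d2:7  d3:7  d4:4  d5:1  d6:1  d7:0  d8:0 → peak 13
Job 3@6: d1:13  d2:7  d3:7  d4:4  d5:0  d6:1  d7:1  d8:0 → peak 13
Job 3@7: d1:13  d2:7  d3:7  d4:4  d5:0  d6:0  d7:1  d8:1 → peak 13
Best is Job 3@2, peak 13.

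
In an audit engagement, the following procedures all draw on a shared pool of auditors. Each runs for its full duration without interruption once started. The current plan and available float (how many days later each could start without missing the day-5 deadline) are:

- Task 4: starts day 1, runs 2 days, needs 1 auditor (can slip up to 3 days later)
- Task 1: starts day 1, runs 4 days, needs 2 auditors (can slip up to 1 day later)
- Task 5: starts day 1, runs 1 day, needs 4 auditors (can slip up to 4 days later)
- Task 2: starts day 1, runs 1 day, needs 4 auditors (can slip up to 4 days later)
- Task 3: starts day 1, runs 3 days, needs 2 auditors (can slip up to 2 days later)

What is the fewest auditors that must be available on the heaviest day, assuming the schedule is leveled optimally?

6

Early-start (Task 4@1, Task 1@1, Task 5@1, Task 2@1, Task 3@1) gives peak 13: d1:13  d2:5  d3:4  d4:2  d5:0.
Shift Task 5→4, Task 2→5.
Schedule Task 4@1, Task 1@1, Task 5@4, Task 2@5, Task 3@1: d1:5  d2:5  d3:4  d4:6  d5:4 — peak 6.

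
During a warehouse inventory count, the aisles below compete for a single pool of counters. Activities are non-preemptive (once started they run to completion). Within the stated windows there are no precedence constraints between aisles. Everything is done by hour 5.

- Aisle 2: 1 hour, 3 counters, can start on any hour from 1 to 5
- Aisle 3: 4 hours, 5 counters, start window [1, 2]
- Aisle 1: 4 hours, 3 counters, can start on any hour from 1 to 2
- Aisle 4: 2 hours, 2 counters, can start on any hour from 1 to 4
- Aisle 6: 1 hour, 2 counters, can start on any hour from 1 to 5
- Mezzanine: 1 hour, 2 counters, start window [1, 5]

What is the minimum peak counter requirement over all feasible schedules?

10

Early-start (Aisle 2@1, Aisle 3@1, Aisle 1@1, Aisle 4@1, Aisle 6@1, Mezzanine@1) gives peak 17: h1:17  h2:10  h3:8  h4:8  h5:0.
Shift Aisle 1→2, Aisle 6→3, Mezzanine→4.
Schedule Aisle 2@1, Aisle 3@1, Aisle 1@2, Aisle 4@1, Aisle 6@3, Mezzanine@4: h1:10  h2:10  h3:10  h4:10  h5:3 — peak 10.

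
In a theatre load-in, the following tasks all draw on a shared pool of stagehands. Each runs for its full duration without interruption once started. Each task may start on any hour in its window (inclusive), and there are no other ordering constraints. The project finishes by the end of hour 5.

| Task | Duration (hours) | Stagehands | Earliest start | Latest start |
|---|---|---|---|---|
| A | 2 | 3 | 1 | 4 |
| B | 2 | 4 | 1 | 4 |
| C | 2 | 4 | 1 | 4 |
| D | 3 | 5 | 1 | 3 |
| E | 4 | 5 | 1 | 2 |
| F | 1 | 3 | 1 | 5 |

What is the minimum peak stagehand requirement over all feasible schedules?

13

Early-start (A@1, B@1, C@1, D@1, E@1, F@1) gives peak 24: h1:24  h2:21  h3:10  h4:5  h5:0.
Shift B→4, C→4, F→3.
Schedule A@1, B@4, C@4, D@1, E@1, F@3: h1:13  h2:13  h3:13  h4:13  h5:8 — peak 13.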